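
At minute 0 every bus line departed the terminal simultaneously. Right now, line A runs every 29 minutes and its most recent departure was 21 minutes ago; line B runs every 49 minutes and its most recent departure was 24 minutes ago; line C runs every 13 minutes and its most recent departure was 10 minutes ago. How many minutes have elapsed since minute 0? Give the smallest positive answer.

6198

From t ≡ 21 (mod 29) write t = 21 + 29s. Substituting into t ≡ 24 (mod 49) gives 29s ≡ 3 (mod 49), and since 29⁻¹ ≡ 22 (mod 49), s ≡ 17. Hence t ≡ 21 + 29·17 = 514 (mod 1421).
From t ≡ 514 (mod 1421) write t = 514 + 1421s. Substituting into t ≡ 10 (mod 13) gives 1421s ≡ 3 (mod 13), and since 4⁻¹ ≡ 10 (mod 13), s ≡ 4. Hence t ≡ 514 + 1421·4 = 6198 (mod 18473).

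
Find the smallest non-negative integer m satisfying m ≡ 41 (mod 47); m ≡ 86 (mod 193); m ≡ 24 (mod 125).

451899

The moduli are pairwise coprime; N = 47·193·125 = 1133875.
N/47 = 24125; 24125 ≡ 14 (mod 47); 14·37 ≡ 1, so inverse 37.
N/193 = 5875; 5875 ≡ 85 (mod 193); 85·109 ≡ 1, so inverse 109.
N/125 = 9071; 9071 ≡ 71 (mod 125); 71·81 ≡ 1, so inverse 81.
m ≡ 41·24125·37 + 86·5875·109 + 24·9071·81 = 109303899.
109303899 mod 1133875 = 451899.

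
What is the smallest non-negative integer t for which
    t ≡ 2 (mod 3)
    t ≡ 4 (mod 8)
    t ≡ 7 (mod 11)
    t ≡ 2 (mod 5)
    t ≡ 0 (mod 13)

3692

The moduli are pairwise coprime; N = 3·8·11·5·13 = 17160.
N/3 = 5720; 5720 ≡ 2 (mod 3); 2·2 ≡ 1, so inverse 2.
N/8 = 2145; 2145 ≡ 1 (mod 8), inverse 1.
N/11 = 1560; 1560 ≡ 9 (mod 11); 9·5 ≡ 1, so inverse 5.
N/5 = 3432; 3432 ≡ 2 (mod 5); 2·3 ≡ 1, so inverse 3.
N/13 = 1320; 1320 ≡ 7 (mod 13); 7·2 ≡ 1, so inverse 2.
t ≡ 2·5720·2 + 4·2145·1 + 7·1560·5 + 2·3432·3 + 0·1320·2 = 106652.
106652 mod 17160 = 3692.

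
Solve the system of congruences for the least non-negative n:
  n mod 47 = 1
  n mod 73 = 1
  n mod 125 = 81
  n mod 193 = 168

31925456

From n ≡ 1 (mod 47) write n = 1 + 47t. Substituting into n ≡ 1 (mod 73) gives 47t ≡ 0 (mod 73), and since 47⁻¹ ≡ 14 (mod 73), t ≡ 0. Hence n ≡ 1 + 47·0 = 1 (mod 3431).
From n ≡ 1 (mod 3431) write n = 1 + 3431t. Substituting into n ≡ 81 (mod 125) gives 3431t ≡ 80 (mod 125), and since 56⁻¹ ≡ 96 (mod 125), t ≡ 55. Hence n ≡ 1 + 3431·55 = 188706 (mod 428875).
From n ≡ 188706 (mod 428875) write n = 188706 + 428875t. Substituting into n ≡ 168 (mod 193) gives 428875t ≡ 23 (mod 193), and since 29⁻¹ ≡ 20 (mod 193), t ≡ 74. Hence n ≡ 188706 + 428875·74 = 31925456 (mod 82772875).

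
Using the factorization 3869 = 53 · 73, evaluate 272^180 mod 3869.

437

Mod 53: 272 ≡ 7; by Fermat, exponent reduces to 180 mod 52 = 24; 7^24 ≡ 13 (mod 53).
Mod 73: 272 ≡ 53; by Fermat, exponent reduces to 180 mod 72 = 36; 53^36 ≡ 72 (mod 73).
Combine by CRT: x ≡ 13 (mod 53), x ≡ 72 (mod 73) ⇒ x ≡ 437 (mod 3869).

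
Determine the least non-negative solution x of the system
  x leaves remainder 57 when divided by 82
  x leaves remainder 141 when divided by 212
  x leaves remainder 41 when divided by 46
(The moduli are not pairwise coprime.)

171437

gcd(82, 212) = 2 and 2 | (141 − 57), so the pair is consistent; merging gives x ≡ 6289 (mod 8692), where 8692 = lcm(82, 212).
gcd(8692, 46) = 2 and 2 | (41 − 6289), so the pair is consistent; merging gives x ≡ 171437 (mod 199916), where 199916 = lcm(8692, 46).
The solution is unique modulo lcm(82, 212, 46) = 199916.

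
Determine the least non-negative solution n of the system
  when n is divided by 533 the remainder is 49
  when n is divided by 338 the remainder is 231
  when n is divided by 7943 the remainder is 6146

204721

Combine the congruences pairwise.
gcd(533, 338) = 13 and 13 | (231 − 49), so the pair is consistent; merging gives n ≡ 10709 (mod 13858), where 13858 = lcm(533, 338).
gcd(13858, 7943) = 169 and 169 | (6146 − 10709), so the pair is consistent; merging gives n ≡ 204721 (mod 651326), where 651326 = lcm(13858, 7943).
The solution is unique modulo lcm(533, 338, 7943) = 651326.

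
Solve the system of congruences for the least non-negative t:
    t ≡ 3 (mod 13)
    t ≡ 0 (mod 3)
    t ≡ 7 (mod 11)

315

The moduli are pairwise coprime; N = 13·3·11 = 429.
N/13 = 33; 33 ≡ 7 (mod 13); 7·2 ≡ 1, so inverse 2.
N/3 = 143; 143 ≡ 2 (mod 3); 2·2 ≡ 1, so inverse 2.
N/11 = 39; 39 ≡ 6 (mod 11); 6·2 ≡ 1, so inverse 2.
t ≡ 3·33·2 + 0·143·2 + 7·39·2 = 744.
744 mod 429 = 315.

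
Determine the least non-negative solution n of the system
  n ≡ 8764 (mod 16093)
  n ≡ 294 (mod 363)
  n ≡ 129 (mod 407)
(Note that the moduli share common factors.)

716856

gcd(16093, 363) = 121 and 121 | (294 − 8764), so the pair is consistent; merging gives n ≡ 40950 (mod 48279), where 48279 = lcm(16093, 363).
gcd(48279, 407) = 11 and 11 | (129 − 40950), so the pair is consistent; merging gives n ≡ 716856 (mod 1786323), where 1786323 = lcm(48279, 407).
The solution is unique modulo lcm(16093, 363, 407) = 1786323.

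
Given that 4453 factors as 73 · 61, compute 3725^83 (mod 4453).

588

Mod 73: 3725 ≡ 2; by Fermat, exponent reduces to 83 mod 72 = 11; 2^11 ≡ 4 (mod 73).
Mod 61: 3725 ≡ 4; by Fermat, exponent reduces to 83 mod 60 = 23; 4^23 ≡ 39 (mod 61).
Combine by CRT: x ≡ 4 (mod 73), x ≡ 39 (mod 61) ⇒ x ≡ 588 (mod 4453).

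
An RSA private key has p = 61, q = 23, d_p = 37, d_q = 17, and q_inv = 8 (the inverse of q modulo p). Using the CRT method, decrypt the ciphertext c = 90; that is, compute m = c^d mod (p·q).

m₁ = c^(d_p) mod p: c ≡ 29 (mod 61), and 29^37 mod 61 = 29.
m₂ = c^(d_q) mod q: c ≡ 21 (mod 23), and 21^17 mod 23 = 5.
h = q_inv·(m₁ − m₂) mod p = 8·(29 − 5) mod 61 = 9.
m = m₂ + h·q = 5 + 9·23 = 212.

212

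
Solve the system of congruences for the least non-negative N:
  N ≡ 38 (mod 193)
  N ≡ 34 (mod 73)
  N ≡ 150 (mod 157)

552790

The moduli are pairwise coprime; M = 193·73·157 = 2211973.
M/193 = 11461; 11461 ≡ 74 (mod 193); 74·60 ≡ 1, so inverse 60.
M/73 = 30301; 30301 ≡ 6 (mod 73); 6·61 ≡ 1, so inverse 61.
M/157 = 14089; 14089 ≡ 116 (mod 157); 116·134 ≡ 1, so inverse 134.
N ≡ 38·11461·60 + 34·30301·61 + 150·14089·134 = 372164254.
372164254 mod 2211973 = 552790.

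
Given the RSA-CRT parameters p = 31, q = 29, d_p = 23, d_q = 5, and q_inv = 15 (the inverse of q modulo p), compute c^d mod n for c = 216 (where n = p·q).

m₁ = c^(d_p) mod p: c ≡ 30 (mod 31), and 30^23 mod 31 = 30.
m₂ = c^(d_q) mod q: c ≡ 13 (mod 29), and 13^5 mod 29 = 6.
h = q_inv·(m₁ − m₂) mod p = 15·(30 − 6) mod 31 = 19.
m = m₂ + h·q = 6 + 19·29 = 557.

557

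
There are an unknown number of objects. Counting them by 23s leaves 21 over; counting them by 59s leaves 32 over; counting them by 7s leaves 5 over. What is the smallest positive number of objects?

3218

From N ≡ 21 (mod 23) write N = 21 + 23t. Substituting into N ≡ 32 (mod 59) gives 23t ≡ 11 (mod 59), and since 23⁻¹ ≡ 18 (mod 59), t ≡ 21. Hence N ≡ 21 + 23·21 = 504 (mod 1357).
From N ≡ 504 (mod 1357) write N = 504 + 1357t. Substituting into N ≡ 5 (mod 7) gives 1357t ≡ 5 (mod 7), and since 6⁻¹ ≡ 6 (mod 7), t ≡ 2. Hence N ≡ 504 + 1357·2 = 3218 (mod 9499).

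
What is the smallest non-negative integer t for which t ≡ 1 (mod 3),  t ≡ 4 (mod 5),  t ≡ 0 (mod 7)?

From t ≡ 1 (mod 3) write t = 1 + 3s. Substituting into t ≡ 4 (mod 5) gives 3s ≡ 3 (mod 5), and since 3⁻¹ ≡ 2 (mod 5), s ≡ 1. Hence t ≡ 1 + 3·1 = 4 (mod 15).
From t ≡ 4 (mod 15) write t = 4 + 15s. Substituting into t ≡ 0 (mod 7) gives 15s ≡ 3 (mod 7), and since 1⁻¹ ≡ 1 (mod 7), s ≡ 3. Hence t ≡ 4 + 15·3 = 49 (mod 105).

49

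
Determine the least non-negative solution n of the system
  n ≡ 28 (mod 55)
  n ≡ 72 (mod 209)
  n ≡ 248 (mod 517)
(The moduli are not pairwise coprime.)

gcd(55, 209) = 11 and 11 | (72 − 28), so the pair is consistent; merging gives n ≡ 908 (mod 1045), where 1045 = lcm(55, 209).
gcd(1045, 517) = 11 and 11 | (248 − 908), so the pair is consistent; merging gives n ≡ 36438 (mod 49115), where 49115 = lcm(1045, 517).
The solution is unique modulo lcm(55, 209, 517) = 49115.

36438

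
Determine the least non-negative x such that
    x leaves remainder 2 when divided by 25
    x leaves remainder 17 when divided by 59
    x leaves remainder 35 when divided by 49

5327

From x ≡ 2 (mod 25) write x = 2 + 25t. Substituting into x ≡ 17 (mod 59) gives 25t ≡ 15 (mod 59), and since 25⁻¹ ≡ 26 (mod 59), t ≡ 36. Hence x ≡ 2 + 25·36 = 902 (mod 1475).
From x ≡ 902 (mod 1475) write x = 902 + 1475t. Substituting into x ≡ 35 (mod 49) gives 1475t ≡ 15 (mod 49), and since 5⁻¹ ≡ 10 (mod 49), t ≡ 3. Hence x ≡ 902 + 1475·3 = 5327 (mod 72275).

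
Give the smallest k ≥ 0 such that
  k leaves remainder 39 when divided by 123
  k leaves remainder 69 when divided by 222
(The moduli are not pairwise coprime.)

7173

Combine the congruences pairwise.
gcd(123, 222) = 3 and 3 | (69 − 39), so the pair is consistent; merging gives k ≡ 7173 (mod 9102), where 9102 = lcm(123, 222).
The solution is unique modulo lcm(123, 222) = 9102.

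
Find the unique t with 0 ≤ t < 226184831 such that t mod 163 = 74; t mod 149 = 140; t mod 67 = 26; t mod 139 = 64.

162630064

Combine the congruences pairwise.
From t ≡ 74 (mod 163) write t = 74 + 163s. Substituting into t ≡ 140 (mod 149) gives 163s ≡ 66 (mod 149), and since 14⁻¹ ≡ 32 (mod 149), s ≡ 26. Hence t ≡ 74 + 163·26 = 4312 (mod 24287).
From t ≡ 4312 (mod 24287) write t = 4312 + 24287s. Substituting into t ≡ 26 (mod 67) gives 24287s ≡ 2 (mod 67), and since 33⁻¹ ≡ 65 (mod 67), s ≡ 63. Hence t ≡ 4312 + 24287·63 = 1534393 (mod 1627229).
From t ≡ 1534393 (mod 1627229) write t = 1534393 + 1627229s. Substituting into t ≡ 64 (mod 139) gives 1627229s ≡ 92 (mod 139), and since 95⁻¹ ≡ 60 (mod 139), s ≡ 99. Hence t ≡ 1534393 + 1627229·99 = 162630064 (mod 226184831).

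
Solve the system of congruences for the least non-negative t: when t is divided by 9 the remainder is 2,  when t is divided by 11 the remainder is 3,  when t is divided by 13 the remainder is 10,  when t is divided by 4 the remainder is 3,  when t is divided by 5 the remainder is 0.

Combine the congruences pairwise.
From t ≡ 2 (mod 9) write t = 2 + 9s. Substituting into t ≡ 3 (mod 11) gives 9s ≡ 1 (mod 11), and since 9⁻¹ ≡ 5 (mod 11), s ≡ 5. Hence t ≡ 2 + 9·5 = 47 (mod 99).
From t ≡ 47 (mod 99) write t = 47 + 99s. Substituting into t ≡ 10 (mod 13) gives 99s ≡ 2 (mod 13), and since 8⁻¹ ≡ 5 (mod 13), s ≡ 10. Hence t ≡ 47 + 99·10 = 1037 (mod 1287).
From t ≡ 1037 (mod 1287) write t = 1037 + 1287s. Substituting into t ≡ 3 (mod 4) gives 1287s ≡ 2 (mod 4), and since 3⁻¹ ≡ 3 (mod 4), s ≡ 2. Hence t ≡ 1037 + 1287·2 = 3611 (mod 5148).
From t ≡ 3611 (mod 5148) write t = 3611 + 5148s. Substituting into t ≡ 0 (mod 5) gives 5148s ≡ 4 (mod 5), and since 3⁻¹ ≡ 2 (mod 5), s ≡ 3. Hence t ≡ 3611 + 5148·3 = 19055 (mod 25740).

19055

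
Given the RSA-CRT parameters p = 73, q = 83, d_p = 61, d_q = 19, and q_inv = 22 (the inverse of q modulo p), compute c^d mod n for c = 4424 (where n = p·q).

m₁ = c^(d_p) mod p: c ≡ 44 (mod 73), and 44^61 mod 73 = 31.
m₂ = c^(d_q) mod q: c ≡ 25 (mod 83), and 25^19 mod 83 = 81.
h = q_inv·(m₁ − m₂) mod p = 22·(31 − 81) mod 73 = 68.
m = m₂ + h·q = 81 + 68·83 = 5725.

5725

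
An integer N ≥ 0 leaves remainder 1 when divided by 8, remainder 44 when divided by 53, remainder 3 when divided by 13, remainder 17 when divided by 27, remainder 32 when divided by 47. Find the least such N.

The moduli are pairwise coprime; M = 8·53·13·27·47 = 6994728.
M/8 = 874341; 874341 ≡ 5 (mod 8); 5·5 ≡ 1, so inverse 5.
M/53 = 131976; 131976 ≡ 6 (mod 53); 6·9 ≡ 1, so inverse 9.
M/13 = 538056; 538056 ≡ 12 (mod 13); 12·12 ≡ 1, so inverse 12.
M/27 = 259064; 259064 ≡ 26 (mod 27); 26·26 ≡ 1, so inverse 26.
M/47 = 148824; 148824 ≡ 22 (mod 47); 22·15 ≡ 1, so inverse 15.
N ≡ 1·874341·5 + 44·131976·9 + 3·538056·12 + 17·259064·26 + 32·148824·15 = 261946025.
261946025 mod 6994728 = 3141089.

3141089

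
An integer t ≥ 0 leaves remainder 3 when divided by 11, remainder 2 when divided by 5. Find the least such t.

47

From t ≡ 3 (mod 11) write t = 3 + 11s. Substituting into t ≡ 2 (mod 5) gives 11s ≡ 4 (mod 5), and since 1⁻¹ ≡ 1 (mod 5), s ≡ 4. Hence t ≡ 3 + 11·4 = 47 (mod 55).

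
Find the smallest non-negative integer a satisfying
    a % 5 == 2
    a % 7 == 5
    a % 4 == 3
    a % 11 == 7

The moduli are pairwise coprime; N = 5·7·4·11 = 1540.
N/5 = 308; 308 ≡ 3 (mod 5); 3·2 ≡ 1, so inverse 2.
N/7 = 220; 220 ≡ 3 (mod 7); 3·5 ≡ 1, so inverse 5.
N/4 = 385; 385 ≡ 1 (mod 4), inverse 1.
N/11 = 140; 140 ≡ 8 (mod 11); 8·7 ≡ 1, so inverse 7.
a ≡ 2·308·2 + 5·220·5 + 3·385·1 + 7·140·7 = 14747.
14747 mod 1540 = 887.

887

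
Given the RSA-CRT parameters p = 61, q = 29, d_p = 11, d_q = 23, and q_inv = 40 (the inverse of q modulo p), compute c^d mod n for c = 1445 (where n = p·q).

83

m₁ = c^(d_p) mod p: c ≡ 42 (mod 61), and 42^11 mod 61 = 22.
m₂ = c^(d_q) mod q: c ≡ 24 (mod 29), and 24^23 mod 29 = 25.
h = q_inv·(m₁ − m₂) mod p = 40·(22 − 25) mod 61 = 2.
m = m₂ + h·q = 25 + 2·29 = 83.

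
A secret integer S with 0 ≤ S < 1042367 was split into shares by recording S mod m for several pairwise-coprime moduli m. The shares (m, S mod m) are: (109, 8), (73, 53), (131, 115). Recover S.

Combine the congruences pairwise.
From S ≡ 8 (mod 109) write S = 8 + 109t. Substituting into S ≡ 53 (mod 73) gives 109t ≡ 45 (mod 73), and since 36⁻¹ ≡ 71 (mod 73), t ≡ 56. Hence S ≡ 8 + 109·56 = 6112 (mod 7957).
From S ≡ 6112 (mod 7957) write S = 6112 + 7957t. Substituting into S ≡ 115 (mod 131) gives 7957t ≡ 29 (mod 131), and since 97⁻¹ ≡ 104 (mod 131), t ≡ 3. Hence S ≡ 6112 + 7957·3 = 29983 (mod 1042367).

29983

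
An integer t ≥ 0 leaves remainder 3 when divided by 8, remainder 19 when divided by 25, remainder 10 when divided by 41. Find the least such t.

The moduli are pairwise coprime; N = 8·25·41 = 8200.
N/8 = 1025; 1025 ≡ 1 (mod 8), inverse 1.
N/25 = 328; 328 ≡ 3 (mod 25); 3·17 ≡ 1, so inverse 17.
N/41 = 200; 200 ≡ 36 (mod 41); 36·8 ≡ 1, so inverse 8.
t ≡ 3·1025·1 + 19·328·17 + 10·200·8 = 125019.
125019 mod 8200 = 2019.

2019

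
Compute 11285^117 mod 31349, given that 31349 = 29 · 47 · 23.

4910

Mod 29: 11285 ≡ 4; by Fermat, exponent reduces to 117 mod 28 = 5; 4^5 ≡ 9 (mod 29).
Mod 47: 11285 ≡ 5; by Fermat, exponent reduces to 117 mod 46 = 25; 5^25 ≡ 22 (mod 47).
Mod 23: 11285 ≡ 15; by Fermat, exponent reduces to 117 mod 22 = 7; 15^7 ≡ 11 (mod 23).
Combine by CRT: x ≡ 9 (mod 29), x ≡ 22 (mod 47), x ≡ 11 (mod 23) ⇒ x ≡ 4910 (mod 31349).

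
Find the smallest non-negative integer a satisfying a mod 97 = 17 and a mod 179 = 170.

From a ≡ 17 (mod 97) write a = 17 + 97t. Substituting into a ≡ 170 (mod 179) gives 97t ≡ 153 (mod 179), and since 97⁻¹ ≡ 24 (mod 179), t ≡ 92. Hence a ≡ 17 + 97·92 = 8941 (mod 17363).

8941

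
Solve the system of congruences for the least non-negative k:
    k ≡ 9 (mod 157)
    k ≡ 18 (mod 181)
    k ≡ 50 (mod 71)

From k ≡ 9 (mod 157) write k = 9 + 157t. Substituting into k ≡ 18 (mod 181) gives 157t ≡ 9 (mod 181), and since 157⁻¹ ≡ 98 (mod 181), t ≡ 158. Hence k ≡ 9 + 157·158 = 24815 (mod 28417).
From k ≡ 24815 (mod 28417) write k = 24815 + 28417t. Substituting into k ≡ 50 (mod 71) gives 28417t ≡ 14 (mod 71), and since 17⁻¹ ≡ 46 (mod 71), t ≡ 5. Hence k ≡ 24815 + 28417·5 = 166900 (mod 2017607).

166900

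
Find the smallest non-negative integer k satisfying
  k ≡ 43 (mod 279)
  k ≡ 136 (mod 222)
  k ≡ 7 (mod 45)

Combine the congruences pairwise.
gcd(279, 222) = 3 and 3 | (136 − 43), so the pair is consistent; merging gives k ≡ 7018 (mod 20646), where 20646 = lcm(279, 222).
gcd(20646, 45) = 9 and 9 | (7 − 7018), so the pair is consistent; merging gives k ≡ 89602 (mod 103230), where 103230 = lcm(20646, 45).
The solution is unique modulo lcm(279, 222, 45) = 103230.

89602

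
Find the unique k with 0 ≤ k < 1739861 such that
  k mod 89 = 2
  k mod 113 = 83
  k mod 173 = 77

Combine the congruences pairwise.
From k ≡ 2 (mod 89) write k = 2 + 89t. Substituting into k ≡ 83 (mod 113) gives 89t ≡ 81 (mod 113), and since 89⁻¹ ≡ 80 (mod 113), t ≡ 39. Hence k ≡ 2 + 89·39 = 3473 (mod 10057).
From k ≡ 3473 (mod 10057) write k = 3473 + 10057t. Substituting into k ≡ 77 (mod 173) gives 10057t ≡ 64 (mod 173), and since 23⁻¹ ≡ 158 (mod 173), t ≡ 78. Hence k ≡ 3473 + 10057·78 = 787919 (mod 1739861).

787919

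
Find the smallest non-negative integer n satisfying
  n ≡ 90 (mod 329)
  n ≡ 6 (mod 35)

gcd(329, 35) = 7 and 7 | (6 − 90), so the pair is consistent; merging gives n ≡ 1406 (mod 1645), where 1645 = lcm(329, 35).
The solution is unique modulo lcm(329, 35) = 1645.

1406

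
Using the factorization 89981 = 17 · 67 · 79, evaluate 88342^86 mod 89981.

Mod 17: 88342 ≡ 10; by Fermat, exponent reduces to 86 mod 16 = 6; 10^6 ≡ 9 (mod 17).
Mod 67: 88342 ≡ 36; by Fermat, exponent reduces to 86 mod 66 = 20; 36^20 ≡ 10 (mod 67).
Mod 79: 88342 ≡ 20; by Fermat, exponent reduces to 86 mod 78 = 8; 20^8 ≡ 72 (mod 79).
Combine by CRT: x ≡ 9 (mod 17), x ≡ 10 (mod 67), x ≡ 72 (mod 79) ⇒ x ≡ 21718 (mod 89981).

21718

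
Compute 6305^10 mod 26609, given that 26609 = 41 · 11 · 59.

15456

Mod 41: 6305 ≡ 32; 32^10 ≡ 40 (mod 41).
Mod 11: 6305 ≡ 2; since 10 | 10, by Fermat 2^10 ≡ 1 (mod 11).
Mod 59: 6305 ≡ 51; 51^10 ≡ 57 (mod 59).
Combine by CRT: x ≡ 40 (mod 41), x ≡ 1 (mod 11), x ≡ 57 (mod 59) ⇒ x ≡ 15456 (mod 26609).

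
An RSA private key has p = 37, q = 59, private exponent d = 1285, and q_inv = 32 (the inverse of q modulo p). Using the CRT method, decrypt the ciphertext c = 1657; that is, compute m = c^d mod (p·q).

1287

d_p = d mod (p−1) = 1285 mod 36 = 25; d_q = d mod (q−1) = 9.
m₁ = c^(d_p) mod p: c ≡ 29 (mod 37), and 29^25 mod 37 = 29.
m₂ = c^(d_q) mod q: c ≡ 5 (mod 59), and 5^9 mod 59 = 48.
h = q_inv·(m₁ − m₂) mod p = 32·(29 − 48) mod 37 = 21.
m = m₂ + h·q = 48 + 21·59 = 1287.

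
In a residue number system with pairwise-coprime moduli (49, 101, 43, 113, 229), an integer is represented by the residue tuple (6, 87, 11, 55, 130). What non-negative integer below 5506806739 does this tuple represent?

2835259664

From x ≡ 6 (mod 49) write x = 6 + 49t. Substituting into x ≡ 87 (mod 101) gives 49t ≡ 81 (mod 101), and since 49⁻¹ ≡ 33 (mod 101), t ≡ 47. Hence x ≡ 6 + 49·47 = 2309 (mod 4949).
From x ≡ 2309 (mod 4949) write x = 2309 + 4949t. Substituting into x ≡ 11 (mod 43) gives 4949t ≡ 24 (mod 43), and since 4⁻¹ ≡ 11 (mod 43), t ≡ 6. Hence x ≡ 2309 + 4949·6 = 32003 (mod 212807).
From x ≡ 32003 (mod 212807) write x = 32003 + 212807t. Substituting into x ≡ 55 (mod 113) gives 212807t ≡ 31 (mod 113), and since 28⁻¹ ≡ 109 (mod 113), t ≡ 102. Hence x ≡ 32003 + 212807·102 = 21738317 (mod 24047191).
From x ≡ 21738317 (mod 24047191) write x = 21738317 + 24047191t. Substituting into x ≡ 130 (mod 229) gives 24047191t ≡ 96 (mod 229), and since 130⁻¹ ≡ 37 (mod 229), t ≡ 117. Hence x ≡ 21738317 + 24047191·117 = 2835259664 (mod 5506806739).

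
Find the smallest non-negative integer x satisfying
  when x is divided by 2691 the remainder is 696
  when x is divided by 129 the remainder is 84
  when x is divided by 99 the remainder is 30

Combine the congruences pairwise.
gcd(2691, 129) = 3 and 3 | (84 − 696), so the pair is consistent; merging gives x ≡ 92190 (mod 115713), where 115713 = lcm(2691, 129).
gcd(115713, 99) = 9 and 9 | (30 − 92190), so the pair is consistent; merging gives x ≡ 670755 (mod 1272843), where 1272843 = lcm(115713, 99).
The solution is unique modulo lcm(2691, 129, 99) = 1272843.

670755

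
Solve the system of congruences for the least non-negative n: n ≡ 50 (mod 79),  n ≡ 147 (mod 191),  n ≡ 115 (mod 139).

818964

The moduli are pairwise coprime; M = 79·191·139 = 2097371.
M/79 = 26549; 26549 ≡ 5 (mod 79); 5·16 ≡ 1, so inverse 16.
M/191 = 10981; 10981 ≡ 94 (mod 191); 94·63 ≡ 1, so inverse 63.
M/139 = 15089; 15089 ≡ 77 (mod 139); 77·65 ≡ 1, so inverse 65.
n ≡ 50·26549·16 + 147·10981·63 + 115·15089·65 = 235724516.
235724516 mod 2097371 = 818964.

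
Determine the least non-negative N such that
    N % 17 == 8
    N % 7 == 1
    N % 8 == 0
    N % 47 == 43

The moduli are pairwise coprime; M = 17·7·8·47 = 44744.
M/17 = 2632; 2632 ≡ 14 (mod 17); 14·11 ≡ 1, so inverse 11.
M/7 = 6392; 6392 ≡ 1 (mod 7), inverse 1.
M/8 = 5593; 5593 ≡ 1 (mod 8), inverse 1.
M/47 = 952; 952 ≡ 12 (mod 47); 12·4 ≡ 1, so inverse 4.
N ≡ 8·2632·11 + 1·6392·1 + 0·5593·1 + 43·952·4 = 401752.
401752 mod 44744 = 43800.

43800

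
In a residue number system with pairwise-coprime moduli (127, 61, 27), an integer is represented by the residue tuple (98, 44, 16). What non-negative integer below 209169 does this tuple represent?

The moduli are pairwise coprime; N = 127·61·27 = 209169.
N/127 = 1647; 1647 ≡ 123 (mod 127); 123·95 ≡ 1, so inverse 95.
N/61 = 3429; 3429 ≡ 13 (mod 61); 13·47 ≡ 1, so inverse 47.
N/27 = 7747; 7747 ≡ 25 (mod 27); 25·13 ≡ 1, so inverse 13.
x ≡ 98·1647·95 + 44·3429·47 + 16·7747·13 = 24036118.
24036118 mod 209169 = 190852.

190852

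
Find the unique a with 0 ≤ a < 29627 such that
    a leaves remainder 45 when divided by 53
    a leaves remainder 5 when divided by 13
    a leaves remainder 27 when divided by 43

The moduli are pairwise coprime; N = 53·13·43 = 29627.
N/53 = 559; 559 ≡ 29 (mod 53); 29·11 ≡ 1, so inverse 11.
N/13 = 2279; 2279 ≡ 4 (mod 13); 4·10 ≡ 1, so inverse 10.
N/43 = 689; 689 ≡ 1 (mod 43), inverse 1.
a ≡ 45·559·11 + 5·2279·10 + 27·689·1 = 409258.
409258 mod 29627 = 24107.

24107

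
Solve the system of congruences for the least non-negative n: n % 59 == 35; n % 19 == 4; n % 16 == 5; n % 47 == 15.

From n ≡ 35 (mod 59) write n = 35 + 59t. Substituting into n ≡ 4 (mod 19) gives 59t ≡ 7 (mod 19), and since 2⁻¹ ≡ 10 (mod 19), t ≡ 13. Hence n ≡ 35 + 59·13 = 802 (mod 1121).
From n ≡ 802 (mod 1121) write n = 802 + 1121t. Substituting into n ≡ 5 (mod 16) gives 1121t ≡ 3 (mod 16), and since 1⁻¹ ≡ 1 (mod 16), t ≡ 3. Hence n ≡ 802 + 1121·3 = 4165 (mod 17936).
From n ≡ 4165 (mod 17936) write n = 4165 + 17936t. Substituting into n ≡ 15 (mod 47) gives 17936t ≡ 33 (mod 47), and since 29⁻¹ ≡ 13 (mod 47), t ≡ 6. Hence n ≡ 4165 + 17936·6 = 111781 (mod 842992).

111781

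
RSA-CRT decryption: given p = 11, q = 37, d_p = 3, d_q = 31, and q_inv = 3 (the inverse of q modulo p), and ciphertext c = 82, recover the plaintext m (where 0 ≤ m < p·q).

m₁ = c^(d_p) mod p: c ≡ 5 (mod 11), and 5^3 mod 11 = 4.
m₂ = c^(d_q) mod q: c ≡ 8 (mod 37), and 8^31 mod 37 = 29.
h = q_inv·(m₁ − m₂) mod p = 3·(4 − 29) mod 11 = 2.
m = m₂ + h·q = 29 + 2·37 = 103.

103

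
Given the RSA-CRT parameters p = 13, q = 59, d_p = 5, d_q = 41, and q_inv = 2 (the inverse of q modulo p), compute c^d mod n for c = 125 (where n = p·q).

658

m₁ = c^(d_p) mod p: c ≡ 8 (mod 13), and 8^5 mod 13 = 8.
m₂ = c^(d_q) mod q: c ≡ 7 (mod 59), and 7^41 mod 59 = 9.
h = q_inv·(m₁ − m₂) mod p = 2·(8 − 9) mod 13 = 11.
m = m₂ + h·q = 9 + 11·59 = 658.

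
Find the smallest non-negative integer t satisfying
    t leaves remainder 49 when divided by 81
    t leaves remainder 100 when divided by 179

Combine the congruences pairwise.
From t ≡ 49 (mod 81) write t = 49 + 81s. Substituting into t ≡ 100 (mod 179) gives 81s ≡ 51 (mod 179), and since 81⁻¹ ≡ 42 (mod 179), s ≡ 173. Hence t ≡ 49 + 81·173 = 14062 (mod 14499).

14062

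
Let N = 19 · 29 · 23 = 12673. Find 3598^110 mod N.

Mod 19: 3598 ≡ 7; by Fermat, exponent reduces to 110 mod 18 = 2; 7^2 ≡ 11 (mod 19).
Mod 29: 3598 ≡ 2; by Fermat, exponent reduces to 110 mod 28 = 26; 2^26 ≡ 22 (mod 29).
Mod 23: 3598 ≡ 10; since 22 | 110, by Fermat 10^110 ≡ 1 (mod 23).
Combine by CRT: x ≡ 11 (mod 19), x ≡ 22 (mod 29), x ≡ 1 (mod 23) ⇒ x ≡ 1588 (mod 12673).

1588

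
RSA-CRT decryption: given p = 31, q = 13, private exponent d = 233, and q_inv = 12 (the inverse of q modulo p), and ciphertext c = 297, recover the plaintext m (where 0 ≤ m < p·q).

7

d_p = d mod (p−1) = 233 mod 30 = 23; d_q = d mod (q−1) = 5.
m₁ = c^(d_p) mod p: c ≡ 18 (mod 31), and 18^23 mod 31 = 7.
m₂ = c^(d_q) mod q: c ≡ 11 (mod 13), and 11^5 mod 13 = 7.
h = q_inv·(m₁ − m₂) mod p = 12·(7 − 7) mod 31 = 0.
m = m₂ + h·q = 7 + 0·13 = 7.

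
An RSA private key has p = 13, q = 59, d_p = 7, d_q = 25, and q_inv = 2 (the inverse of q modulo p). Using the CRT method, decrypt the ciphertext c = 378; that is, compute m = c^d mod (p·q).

m₁ = c^(d_p) mod p: c ≡ 1 (mod 13), and 1^7 mod 13 = 1.
m₂ = c^(d_q) mod q: c ≡ 24 (mod 59), and 24^25 mod 59 = 31.
h = q_inv·(m₁ − m₂) mod p = 2·(1 − 31) mod 13 = 5.
m = m₂ + h·q = 31 + 5·59 = 326.

326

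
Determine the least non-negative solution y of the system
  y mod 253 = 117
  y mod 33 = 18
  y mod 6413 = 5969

gcd(253, 33) = 11 and 11 | (18 − 117), so the pair is consistent; merging gives y ≡ 117 (mod 759), where 759 = lcm(253, 33).
gcd(759, 6413) = 11 and 11 | (5969 − 117), so the pair is consistent; merging gives y ≡ 95751 (mod 442497), where 442497 = lcm(759, 6413).
The solution is unique modulo lcm(253, 33, 6413) = 442497.

95751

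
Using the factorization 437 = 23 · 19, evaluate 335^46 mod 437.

Mod 23: 335 ≡ 13; by Fermat, exponent reduces to 46 mod 22 = 2; 13^2 ≡ 8 (mod 23).
Mod 19: 335 ≡ 12; by Fermat, exponent reduces to 46 mod 18 = 10; 12^10 ≡ 7 (mod 19).
Combine by CRT: x ≡ 8 (mod 23), x ≡ 7 (mod 19) ⇒ x ≡ 330 (mod 437).

330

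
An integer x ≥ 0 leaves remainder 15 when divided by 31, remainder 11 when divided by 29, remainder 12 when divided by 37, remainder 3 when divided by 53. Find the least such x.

168066

The moduli are pairwise coprime; N = 31·29·37·53 = 1762939.
N/31 = 56869; 56869 ≡ 15 (mod 31); 15·29 ≡ 1, so inverse 29.
N/29 = 60791; 60791 ≡ 7 (mod 29); 7·25 ≡ 1, so inverse 25.
N/37 = 47647; 47647 ≡ 28 (mod 37); 28·4 ≡ 1, so inverse 4.
N/53 = 33263; 33263 ≡ 32 (mod 53); 32·5 ≡ 1, so inverse 5.
x ≡ 15·56869·29 + 11·60791·25 + 12·47647·4 + 3·33263·5 = 44241541.
44241541 mod 1762939 = 168066.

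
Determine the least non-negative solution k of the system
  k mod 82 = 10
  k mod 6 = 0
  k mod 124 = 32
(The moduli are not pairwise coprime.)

2388

Combine the congruences pairwise.
gcd(82, 6) = 2 and 2 | (0 − 10), so the pair is consistent; merging gives k ≡ 174 (mod 246), where 246 = lcm(82, 6).
gcd(246, 124) = 2 and 2 | (32 − 174), so the pair is consistent; merging gives k ≡ 2388 (mod 15252), where 15252 = lcm(246, 124).
The solution is unique modulo lcm(82, 6, 124) = 15252.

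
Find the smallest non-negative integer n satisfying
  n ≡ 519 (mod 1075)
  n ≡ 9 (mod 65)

gcd(1075, 65) = 5 and 5 | (9 − 519), so the pair is consistent; merging gives n ≡ 4819 (mod 13975), where 13975 = lcm(1075, 65).
The solution is unique modulo lcm(1075, 65) = 13975.

4819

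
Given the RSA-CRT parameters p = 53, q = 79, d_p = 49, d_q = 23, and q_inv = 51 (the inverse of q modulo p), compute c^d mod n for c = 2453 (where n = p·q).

3367

m₁ = c^(d_p) mod p: c ≡ 15 (mod 53), and 15^49 mod 53 = 28.
m₂ = c^(d_q) mod q: c ≡ 4 (mod 79), and 4^23 mod 79 = 49.
h = q_inv·(m₁ − m₂) mod p = 51·(28 − 49) mod 53 = 42.
m = m₂ + h·q = 49 + 42·79 = 3367.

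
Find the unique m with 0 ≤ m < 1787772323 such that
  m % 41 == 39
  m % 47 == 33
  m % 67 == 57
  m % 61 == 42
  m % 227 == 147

1419580513

From m ≡ 39 (mod 41) write m = 39 + 41t. Substituting into m ≡ 33 (mod 47) gives 41t ≡ 41 (mod 47), and since 41⁻¹ ≡ 39 (mod 47), t ≡ 1. Hence m ≡ 39 + 41·1 = 80 (mod 1927).
From m ≡ 80 (mod 1927) write m = 80 + 1927t. Substituting into m ≡ 57 (mod 67) gives 1927t ≡ 44 (mod 67), and since 51⁻¹ ≡ 46 (mod 67), t ≡ 14. Hence m ≡ 80 + 1927·14 = 27058 (mod 129109).
From m ≡ 27058 (mod 129109) write m = 27058 + 129109t. Substituting into m ≡ 42 (mod 61) gives 129109t ≡ 7 (mod 61), and since 33⁻¹ ≡ 37 (mod 61), t ≡ 15. Hence m ≡ 27058 + 129109·15 = 1963693 (mod 7875649).
From m ≡ 1963693 (mod 7875649) write m = 1963693 + 7875649t. Substituting into m ≡ 147 (mod 227) gives 7875649t ≡ 4 (mod 227), and since 111⁻¹ ≡ 45 (mod 227), t ≡ 180. Hence m ≡ 1963693 + 7875649·180 = 1419580513 (mod 1787772323).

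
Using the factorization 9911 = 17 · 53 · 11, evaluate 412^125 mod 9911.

Mod 17: 412 ≡ 4; by Fermat, exponent reduces to 125 mod 16 = 13; 4^13 ≡ 4 (mod 17).
Mod 53: 412 ≡ 41; by Fermat, exponent reduces to 125 mod 52 = 21; 41^21 ≡ 35 (mod 53).
Mod 11: 412 ≡ 5; by Fermat, exponent reduces to 125 mod 10 = 5; 5^5 ≡ 1 (mod 11).
Combine by CRT: x ≡ 4 (mod 17), x ≡ 35 (mod 53), x ≡ 1 (mod 11) ⇒ x ≡ 3268 (mod 9911).

3268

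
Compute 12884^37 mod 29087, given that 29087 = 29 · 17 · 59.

13007

Mod 29: 12884 ≡ 8; by Fermat, exponent reduces to 37 mod 28 = 9; 8^9 ≡ 15 (mod 29).
Mod 17: 12884 ≡ 15; by Fermat, exponent reduces to 37 mod 16 = 5; 15^5 ≡ 2 (mod 17).
Mod 59: 12884 ≡ 22; 22^37 ≡ 27 (mod 59).
Combine by CRT: x ≡ 15 (mod 29), x ≡ 2 (mod 17), x ≡ 27 (mod 59) ⇒ x ≡ 13007 (mod 29087).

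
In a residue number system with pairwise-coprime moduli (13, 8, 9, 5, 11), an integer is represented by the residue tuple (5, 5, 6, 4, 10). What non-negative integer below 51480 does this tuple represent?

The moduli are pairwise coprime; N = 13·8·9·5·11 = 51480.
N/13 = 3960; 3960 ≡ 8 (mod 13); 8·5 ≡ 1, so inverse 5.
N/8 = 6435; 6435 ≡ 3 (mod 8); 3·3 ≡ 1, so inverse 3.
N/9 = 5720; 5720 ≡ 5 (mod 9); 5·2 ≡ 1, so inverse 2.
N/5 = 10296; 10296 ≡ 1 (mod 5), inverse 1.
N/11 = 4680; 4680 ≡ 5 (mod 11); 5·9 ≡ 1, so inverse 9.
x ≡ 5·3960·5 + 5·6435·3 + 6·5720·2 + 4·10296·1 + 10·4680·9 = 726549.
726549 mod 51480 = 5829.

5829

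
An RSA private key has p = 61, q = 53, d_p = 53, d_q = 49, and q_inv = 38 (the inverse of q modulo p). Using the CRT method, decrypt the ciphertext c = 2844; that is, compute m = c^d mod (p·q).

821

m₁ = c^(d_p) mod p: c ≡ 38 (mod 61), and 38^53 mod 61 = 28.
m₂ = c^(d_q) mod q: c ≡ 35 (mod 53), and 35^49 mod 53 = 26.
h = q_inv·(m₁ − m₂) mod p = 38·(28 − 26) mod 61 = 15.
m = m₂ + h·q = 26 + 15·53 = 821.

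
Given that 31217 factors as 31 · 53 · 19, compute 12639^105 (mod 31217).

Mod 31: 12639 ≡ 22; by Fermat, exponent reduces to 105 mod 30 = 15; 22^15 ≡ 30 (mod 31).
Mod 53: 12639 ≡ 25; by Fermat, exponent reduces to 105 mod 52 = 1; 25^1 ≡ 25 (mod 53).
Mod 19: 12639 ≡ 4; by Fermat, exponent reduces to 105 mod 18 = 15; 4^15 ≡ 11 (mod 19).
Combine by CRT: x ≡ 30 (mod 31), x ≡ 25 (mod 53), x ≡ 11 (mod 19) ⇒ x ≡ 4742 (mod 31217).

4742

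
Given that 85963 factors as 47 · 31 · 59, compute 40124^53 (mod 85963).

53086

Mod 47: 40124 ≡ 33; by Fermat, exponent reduces to 53 mod 46 = 7; 33^7 ≡ 23 (mod 47).
Mod 31: 40124 ≡ 10; by Fermat, exponent reduces to 53 mod 30 = 23; 10^23 ≡ 14 (mod 31).
Mod 59: 40124 ≡ 4; 4^53 ≡ 45 (mod 59).
Combine by CRT: x ≡ 23 (mod 47), x ≡ 14 (mod 31), x ≡ 45 (mod 59) ⇒ x ≡ 53086 (mod 85963).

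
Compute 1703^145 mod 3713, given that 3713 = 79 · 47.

1394

Mod 79: 1703 ≡ 44; by Fermat, exponent reduces to 145 mod 78 = 67; 44^67 ≡ 51 (mod 79).
Mod 47: 1703 ≡ 11; by Fermat, exponent reduces to 145 mod 46 = 7; 11^7 ≡ 31 (mod 47).
Combine by CRT: x ≡ 51 (mod 79), x ≡ 31 (mod 47) ⇒ x ≡ 1394 (mod 3713).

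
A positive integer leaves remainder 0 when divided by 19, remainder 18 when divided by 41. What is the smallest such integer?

From k ≡ 0 (mod 19) write k = 0 + 19t. Substituting into k ≡ 18 (mod 41) gives 19t ≡ 18 (mod 41), and since 19⁻¹ ≡ 13 (mod 41), t ≡ 29. Hence k ≡ 0 + 19·29 = 551 (mod 779).

551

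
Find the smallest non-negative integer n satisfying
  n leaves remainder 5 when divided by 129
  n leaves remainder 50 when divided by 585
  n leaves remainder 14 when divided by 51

421835

gcd(129, 585) = 3 and 3 | (50 − 5), so the pair is consistent; merging gives n ≡ 19355 (mod 25155), where 25155 = lcm(129, 585).
gcd(25155, 51) = 3 and 3 | (14 − 19355), so the pair is consistent; merging gives n ≡ 421835 (mod 427635), where 427635 = lcm(25155, 51).
The solution is unique modulo lcm(129, 585, 51) = 427635.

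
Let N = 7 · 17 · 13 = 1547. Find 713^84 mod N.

1

Mod 7: 713 ≡ 6; since 6 | 84, by Fermat 6^84 ≡ 1 (mod 7).
Mod 17: 713 ≡ 16; by Fermat, exponent reduces to 84 mod 16 = 4; 16^4 ≡ 1 (mod 17).
Mod 13: 713 ≡ 11; since 12 | 84, by Fermat 11^84 ≡ 1 (mod 13).
Combine by CRT: x ≡ 1 (mod 7), x ≡ 1 (mod 17), x ≡ 1 (mod 13) ⇒ x ≡ 1 (mod 1547).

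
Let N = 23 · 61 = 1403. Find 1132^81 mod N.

Mod 23: 1132 ≡ 5; by Fermat, exponent reduces to 81 mod 22 = 15; 5^15 ≡ 19 (mod 23).
Mod 61: 1132 ≡ 34; by Fermat, exponent reduces to 81 mod 60 = 21; 34^21 ≡ 34 (mod 61).
Combine by CRT: x ≡ 19 (mod 23), x ≡ 34 (mod 61) ⇒ x ≡ 1376 (mod 1403).

1376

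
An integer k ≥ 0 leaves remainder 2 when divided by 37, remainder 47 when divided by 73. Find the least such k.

631

From k ≡ 2 (mod 37) write k = 2 + 37t. Substituting into k ≡ 47 (mod 73) gives 37t ≡ 45 (mod 73), and since 37⁻¹ ≡ 2 (mod 73), t ≡ 17. Hence k ≡ 2 + 37·17 = 631 (mod 2701).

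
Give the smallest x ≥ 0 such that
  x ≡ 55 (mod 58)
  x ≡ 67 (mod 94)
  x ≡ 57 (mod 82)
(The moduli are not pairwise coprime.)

gcd(58, 94) = 2 and 2 | (67 − 55), so the pair is consistent; merging gives x ≡ 1853 (mod 2726), where 2726 = lcm(58, 94).
gcd(2726, 82) = 2 and 2 | (57 − 1853), so the pair is consistent; merging gives x ≡ 70003 (mod 111766), where 111766 = lcm(2726, 82).
The solution is unique modulo lcm(58, 94, 82) = 111766.

70003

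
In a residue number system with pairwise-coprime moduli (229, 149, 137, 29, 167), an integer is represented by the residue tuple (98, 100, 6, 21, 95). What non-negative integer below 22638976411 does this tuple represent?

12240269938

Combine the congruences pairwise.
From x ≡ 98 (mod 229) write x = 98 + 229t. Substituting into x ≡ 100 (mod 149) gives 229t ≡ 2 (mod 149), and since 80⁻¹ ≡ 95 (mod 149), t ≡ 41. Hence x ≡ 98 + 229·41 = 9487 (mod 34121).
From x ≡ 9487 (mod 34121) write x = 9487 + 34121t. Substituting into x ≡ 6 (mod 137) gives 34121t ≡ 109 (mod 137), and since 8⁻¹ ≡ 120 (mod 137), t ≡ 65. Hence x ≡ 9487 + 34121·65 = 2227352 (mod 4674577).
From x ≡ 2227352 (mod 4674577) write x = 2227352 + 4674577t. Substituting into x ≡ 21 (mod 29) gives 4674577t ≡ 14 (mod 29), and since 9⁻¹ ≡ 13 (mod 29), t ≡ 8. Hence x ≡ 2227352 + 4674577·8 = 39623968 (mod 135562733).
From x ≡ 39623968 (mod 135562733) write x = 39623968 + 135562733t. Substituting into x ≡ 95 (mod 167) gives 135562733t ≡ 50 (mod 167), and since 149⁻¹ ≡ 102 (mod 167), t ≡ 90. Hence x ≡ 39623968 + 135562733·90 = 12240269938 (mod 22638976411).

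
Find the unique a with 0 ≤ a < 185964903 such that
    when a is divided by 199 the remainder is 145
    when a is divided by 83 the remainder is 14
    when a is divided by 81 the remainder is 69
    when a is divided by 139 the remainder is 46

169875699

The moduli are pairwise coprime; N = 199·83·81·139 = 185964903.
N/199 = 934497; 934497 ≡ 192 (mod 199); 192·142 ≡ 1, so inverse 142.
N/83 = 2240541; 2240541 ≡ 39 (mod 83); 39·66 ≡ 1, so inverse 66.
N/81 = 2295863; 2295863 ≡ 80 (mod 81); 80·80 ≡ 1, so inverse 80.
N/139 = 1337877; 1337877 ≡ 2 (mod 139); 2·70 ≡ 1, so inverse 70.
a ≡ 145·934497·142 + 14·2240541·66 + 69·2295863·80 + 46·1337877·70 = 38292680814.
38292680814 mod 185964903 = 169875699.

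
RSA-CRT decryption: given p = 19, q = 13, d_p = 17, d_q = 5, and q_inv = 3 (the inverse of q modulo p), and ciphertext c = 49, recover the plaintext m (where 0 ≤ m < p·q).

m₁ = c^(d_p) mod p: c ≡ 11 (mod 19), and 11^17 mod 19 = 7.
m₂ = c^(d_q) mod q: c ≡ 10 (mod 13), and 10^5 mod 13 = 4.
h = q_inv·(m₁ − m₂) mod p = 3·(7 − 4) mod 19 = 9.
m = m₂ + h·q = 4 + 9·13 = 121.

121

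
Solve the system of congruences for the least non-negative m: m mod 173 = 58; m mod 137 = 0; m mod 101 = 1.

1257249

From m ≡ 58 (mod 173) write m = 58 + 173t. Substituting into m ≡ 0 (mod 137) gives 173t ≡ 79 (mod 137), and since 36⁻¹ ≡ 118 (mod 137), t ≡ 6. Hence m ≡ 58 + 173·6 = 1096 (mod 23701).
From m ≡ 1096 (mod 23701) write m = 1096 + 23701t. Substituting into m ≡ 1 (mod 101) gives 23701t ≡ 16 (mod 101), and since 67⁻¹ ≡ 98 (mod 101), t ≡ 53. Hence m ≡ 1096 + 23701·53 = 1257249 (mod 2393801).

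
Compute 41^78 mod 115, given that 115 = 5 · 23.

Mod 5: 41 ≡ 1; by Fermat, exponent reduces to 78 mod 4 = 2; 1^2 ≡ 1 (mod 5).
Mod 23: 41 ≡ 18; by Fermat, exponent reduces to 78 mod 22 = 12; 18^12 ≡ 18 (mod 23).
Combine by CRT: x ≡ 1 (mod 5), x ≡ 18 (mod 23) ⇒ x ≡ 41 (mod 115).

41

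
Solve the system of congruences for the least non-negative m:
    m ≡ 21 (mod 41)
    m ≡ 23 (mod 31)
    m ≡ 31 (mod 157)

Combine the congruences pairwise.
From m ≡ 21 (mod 41) write m = 21 + 41t. Substituting into m ≡ 23 (mod 31) gives 41t ≡ 2 (mod 31), and since 10⁻¹ ≡ 28 (mod 31), t ≡ 25. Hence m ≡ 21 + 41·25 = 1046 (mod 1271).
From m ≡ 1046 (mod 1271) write m = 1046 + 1271t. Substituting into m ≡ 31 (mod 157) gives 1271t ≡ 84 (mod 157), and since 15⁻¹ ≡ 21 (mod 157), t ≡ 37. Hence m ≡ 1046 + 1271·37 = 48073 (mod 199547).

48073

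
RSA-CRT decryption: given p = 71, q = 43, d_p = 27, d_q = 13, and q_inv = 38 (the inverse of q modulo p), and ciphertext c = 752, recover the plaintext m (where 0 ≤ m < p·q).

2750

m₁ = c^(d_p) mod p: c ≡ 42 (mod 71), and 42^27 mod 71 = 52.
m₂ = c^(d_q) mod q: c ≡ 21 (mod 43), and 21^13 mod 43 = 41.
h = q_inv·(m₁ − m₂) mod p = 38·(52 − 41) mod 71 = 63.
m = m₂ + h·q = 41 + 63·43 = 2750.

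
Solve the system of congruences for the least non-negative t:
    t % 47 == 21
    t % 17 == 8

From t ≡ 21 (mod 47) write t = 21 + 47s. Substituting into t ≡ 8 (mod 17) gives 47s ≡ 4 (mod 17), and since 13⁻¹ ≡ 4 (mod 17), s ≡ 16. Hence t ≡ 21 + 47·16 = 773 (mod 799).

773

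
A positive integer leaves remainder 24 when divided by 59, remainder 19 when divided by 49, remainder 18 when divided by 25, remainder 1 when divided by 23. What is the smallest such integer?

Combine the congruences pairwise.
From a ≡ 24 (mod 59) write a = 24 + 59t. Substituting into a ≡ 19 (mod 49) gives 59t ≡ 44 (mod 49), and since 10⁻¹ ≡ 5 (mod 49), t ≡ 24. Hence a ≡ 24 + 59·24 = 1440 (mod 2891).
From a ≡ 1440 (mod 2891) write a = 1440 + 2891t. Substituting into a ≡ 18 (mod 25) gives 2891t ≡ 3 (mod 25), and since 16⁻¹ ≡ 11 (mod 25), t ≡ 8. Hence a ≡ 1440 + 2891·8 = 24568 (mod 72275).
From a ≡ 24568 (mod 72275) write a = 24568 + 72275t. Substituting into a ≡ 1 (mod 23) gives 72275t ≡ 20 (mod 23), and since 9⁻¹ ≡ 18 (mod 23), t ≡ 15. Hence a ≡ 24568 + 72275·15 = 1108693 (mod 1662325).

1108693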